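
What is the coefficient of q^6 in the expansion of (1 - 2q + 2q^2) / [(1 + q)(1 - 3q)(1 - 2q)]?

869

Partial fractions give a closed form: a_n = (5/12)·(-1)^n + (5/4)·3^n + (-2/3)·2^n.
At n = 6: a_6 = 869.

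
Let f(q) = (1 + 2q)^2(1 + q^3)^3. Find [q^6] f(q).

3

(1 + 2q)^2 has coefficients 1,4,4 for degrees 0…2.
(1 + q^3)^3 has coefficients 1,0,0,3,0,0,3 for degrees 0…6.
[q^6] = 1·3 + 4·0 + 4·0 = 3.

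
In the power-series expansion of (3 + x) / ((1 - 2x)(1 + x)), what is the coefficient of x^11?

4778

Partial fractions give a closed form: a_n = (7/3)·2^n + (2/3)·(-1)^n.
At n = 11: a_11 = 4778.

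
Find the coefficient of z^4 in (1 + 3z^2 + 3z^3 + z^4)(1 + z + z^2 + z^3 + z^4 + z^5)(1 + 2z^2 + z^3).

(1 + 3z^2 + 3z^3 + z^4) has coefficients 1,0,3,3,1 for degrees 0…4.
(1 + z + z^2 + z^3 + z^4 + z^5) has coefficients 1,1,1,1,1 for degrees 0…4.
Finally multiplying by (1 + 2z^2 + z^3), the product of all factors after the first has coefficients 1,1,3,4,4 for degrees 0…4.
[z^4] = 1·4 + 3·3 + 3·1 + 1·1 = 17.

17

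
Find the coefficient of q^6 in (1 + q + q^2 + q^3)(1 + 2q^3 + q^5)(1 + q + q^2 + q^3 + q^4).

12

(1 + q + q^2 + q^3) has coefficients 1,1,1,1 for degrees 0…3.
(1 + 2q^3 + q^5) has coefficients 1,0,0,2,0,1,0 for degrees 0…6.
Finally multiplying by (1 + q + q^2 + q^3 + q^4), the product of all factors after the first has coefficients 1,1,1,3,3,3,3 for degrees 0…6.
[q^6] = 1·3 + 1·3 + 1·3 + 1·3 = 12.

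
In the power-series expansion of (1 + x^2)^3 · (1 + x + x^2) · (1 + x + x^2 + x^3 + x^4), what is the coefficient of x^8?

15

(1 + x^2)^3 has coefficients 1,0,3,0,3,0,1 for degrees 0…6.
(1 + x + x^2) has coefficients 1,1,1,0,0,0,0,0,0 for degrees 0…8.
Finally multiplying by (1 + x + x^2 + x^3 + x^4), the product of all factors after the first has coefficients 1,2,3,3,3,2,1,0,0 for degrees 0…8.
[x^8] = 1·0 + 3·1 + 3·3 + 1·3 = 15.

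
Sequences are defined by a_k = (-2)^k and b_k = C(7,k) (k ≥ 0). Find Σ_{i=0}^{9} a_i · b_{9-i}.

This is [x^9] in the product of the two ordinary generating functions.
Σ = 1·0 − 2·0 + 4·1 − 8·7 + 16·21 − 32·35 + 64·35 − 128·21 + 256·7 − 512·1 = -4.

-4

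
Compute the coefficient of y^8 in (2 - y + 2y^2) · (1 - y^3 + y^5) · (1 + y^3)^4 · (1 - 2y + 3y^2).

(2 - y + 2y^2) has coefficients 2,-1,2 for degrees 0…2.
(1 - y^3 + y^5) has coefficients 1,0,0,-1,0,1,0,0,0 for degrees 0…8.
Multiplying by (1 + y^3)^4 gives running coefficients 1,0,0,3,0,1,2,0,4 for degrees 0…8.
Finally multiplying by (1 - 2y + 3y^2), the product of all factors after the first has coefficients 1,-2,3,3,-6,10,0,-1,10 for degrees 0…8.
[y^8] = 2·10 − 1·(-1) + 2·0 = 21.

21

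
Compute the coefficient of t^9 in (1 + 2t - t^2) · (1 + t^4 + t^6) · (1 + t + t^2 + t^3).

(1 + 2t - t^2) has coefficients 1,2,-1 for degrees 0…2.
(1 + t^4 + t^6) has coefficients 1,0,0,0,1,0,1,0,0,0 for degrees 0…9.
Finally multiplying by (1 + t + t^2 + t^3), the product of all factors after the first has coefficients 1,1,1,1,1,1,2,2,1,1 for degrees 0…9.
[t^9] = 1·1 + 2·1 − 1·2 = 1.

1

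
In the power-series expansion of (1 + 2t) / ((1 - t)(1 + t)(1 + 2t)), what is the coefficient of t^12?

1

Partial fractions give a closed form: a_n = (1/2)·1^n + (1/2)·(-1)^n.
At n = 12: a_12 = 1.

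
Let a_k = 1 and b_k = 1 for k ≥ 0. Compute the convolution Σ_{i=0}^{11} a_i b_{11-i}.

12

Write out a_i and b_{11-i} for i = 0,…,11 and sum the products.
Σ = 1·1 + 1·1 + 1·1 + 1·1 + 1·1 + 1·1 + 1·1 + 1·1 + 1·1 + 1·1 + 1·1 + 1·1 = 12.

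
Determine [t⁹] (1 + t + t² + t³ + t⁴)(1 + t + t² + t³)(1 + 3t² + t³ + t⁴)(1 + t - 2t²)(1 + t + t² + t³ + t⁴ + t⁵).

11

(1 + t + t² + t³ + t⁴) has coefficients 1,1,1,1,1 for degrees 0…4.
(1 + t + t² + t³) has coefficients 1,1,1,1,0,0,0,0,0,0 for degrees 0…9.
Multiplying by (1 + 3t² + t³ + t⁴) gives running coefficients 1,1,4,5,5,5,2,1,0,0 for degrees 0…9.
Multiplying by (1 + t - 2t²) gives running coefficients 1,2,3,7,2,0,-3,-7,-3,-2 for degrees 0…9.
Finally multiplying by (1 + t + t² + t³ + t⁴ + t⁵), the product of all factors after the first has coefficients 1,3,6,13,15,15,11,2,-4,-13 for degrees 0…9.
[t⁹] = 1·(-13) + 1·(-4) + 1·2 + 1·11 + 1·15 = 11.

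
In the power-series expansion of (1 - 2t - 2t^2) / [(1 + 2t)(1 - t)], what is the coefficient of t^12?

4095

The denominator gives the recurrence a_n = −a_(n−1) + 2a_(n−2) for n ≥ 3; the numerator fixes a_0 = 1, a_1 = -3, a_2 = 3.
Iterating: 1, -3, 3, -9, 15, -33, 63, -129, 255, -513, 1023, -2049, 4095, so a_12 = 4095.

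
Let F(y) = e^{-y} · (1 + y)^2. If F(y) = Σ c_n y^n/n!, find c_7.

The EGF product rule gives c_7 = Σ_{k_1+k_2=7} C(7; k_1,k_2) · ∏ g_i(k_i), where e^{-y} gives (-1)^k; (1+y)^2 gives the falling factorial (2)_k.
g_1(k) for k = 0…7: 1, -1, 1, -1, 1, -1, 1, -1.
g_2(k) for k = 0…7: 1, 2, 2, 0, 0, 0, 0, 0.
c_7 = Σ_k C(7,k)·g_1(k)·g_2(7−k) = 21·(-1)·2 + 7·1·2 + 1·(-1)·1 = −42 + 14 − 1 = -29.

-29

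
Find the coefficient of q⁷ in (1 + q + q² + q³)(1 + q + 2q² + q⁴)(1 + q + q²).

5

(1 + q + q² + q³) has coefficients 1,1,1,1 for degrees 0…3.
(1 + q + 2q² + q⁴) has coefficients 1,1,2,0,1,0,0,0 for degrees 0…7.
Finally multiplying by (1 + q + q²), the product of all factors after the first has coefficients 1,2,4,3,3,1,1,0 for degrees 0…7.
[q⁷] = 1·0 + 1·1 + 1·1 + 1·3 = 5.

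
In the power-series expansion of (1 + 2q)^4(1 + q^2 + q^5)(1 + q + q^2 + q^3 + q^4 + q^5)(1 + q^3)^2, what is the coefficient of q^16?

225

(1 + 2q)^4 has coefficients 1,8,24,32,16 for degrees 0…4.
(1 + q^2 + q^5) has coefficients 1,0,1,0,0,1,0,0,0,0,0,0,0,0,0,0,0 for degrees 0…16.
Multiplying by (1 + q + q^2 + q^3 + q^4 + q^5) gives running coefficients 1,1,2,2,2,3,2,2,1,1,1,0,0,0,0,0,0 for degrees 0…16.
Finally multiplying by (1 + q^3)^2, the product of all factors after the first has coefficients 1,1,2,4,4,7,7,7,9,7,7,5,4,4,1,1,1 for degrees 0…16.
[q^16] = 1·1 + 8·1 + 24·1 + 32·4 + 16·4 = 225.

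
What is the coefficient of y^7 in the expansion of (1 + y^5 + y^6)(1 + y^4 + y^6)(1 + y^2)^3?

3

(1 + y^5 + y^6) has coefficients 1,0,0,0,0,1,1 for degrees 0…6.
(1 + y^4 + y^6) has coefficients 1,0,0,0,1,0,1,0 for degrees 0…7.
Finally multiplying by (1 + y^2)^3, the product of all factors after the first has coefficients 1,0,3,0,4,0,5,0 for degrees 0…7.
[y^7] = 1·0 + 1·3 + 1·0 = 3.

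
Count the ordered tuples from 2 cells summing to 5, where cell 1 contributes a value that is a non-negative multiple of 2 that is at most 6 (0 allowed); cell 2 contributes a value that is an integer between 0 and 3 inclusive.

The generating function for the choices is (1 + z^2 + z^4 + z^6)·(1 + z + z^2 + z^3); the count is [z^5].
(1 + z^2 + z^4 + z^6) has coefficients 1,0,1,0,1,0 for degrees 0…5.
(1 + z + z^2 + z^3) has coefficients 1,1,1,1,0,0 for degrees 0…5.
[z^5] = 1·0 + 1·1 + 1·1 = 2.

2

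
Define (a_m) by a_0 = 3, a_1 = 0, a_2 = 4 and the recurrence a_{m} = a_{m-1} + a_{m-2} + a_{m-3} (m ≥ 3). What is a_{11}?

The ordinary generating function has denominator 1 - y - y^2 - y^3.
Iterating the recurrence: a_0,…,a_{11} = 3, 0, 4, 7, 11, 22, 40, 73, 135, 248, 456, 839.

839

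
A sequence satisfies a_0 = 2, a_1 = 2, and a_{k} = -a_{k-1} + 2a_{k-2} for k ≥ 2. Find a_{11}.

The ordinary generating function has denominator 1 + x - 2x^2.
Iterating the recurrence: a_0,…,a_{11} = 2, 2, 2, 2, 2, 2, 2, 2, 2, 2, 2, 2.

2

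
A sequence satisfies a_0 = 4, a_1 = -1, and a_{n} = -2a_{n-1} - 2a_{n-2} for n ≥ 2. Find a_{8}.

64

The ordinary generating function has denominator 1 + 2z + 2z^2.
Iterating the recurrence: a_0,…,a_{8} = 4, -1, -6, 14, -16, 4, 24, -56, 64.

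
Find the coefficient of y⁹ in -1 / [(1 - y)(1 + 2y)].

The denominator gives the recurrence a_n = −a_(n−1) + 2a_(n−2) for n ≥ 2; the numerator fixes a_0 = -1, a_1 = 1.
Iterating: -1, 1, -3, 5, -11, 21, -43, 85, -171, 341, so a_9 = 341.

341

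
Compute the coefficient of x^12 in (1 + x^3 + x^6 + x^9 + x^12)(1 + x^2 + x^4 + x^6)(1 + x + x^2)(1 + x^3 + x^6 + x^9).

(1 + x^3 + x^6 + x^9 + x^12) has coefficients 1,0,0,1,0,0,1,0,0,1,0,0,1 for degrees 0…12.
(1 + x^2 + x^4 + x^6) has coefficients 1,0,1,0,1,0,1,0,0,0,0,0,0 for degrees 0…12.
Multiplying by (1 + x + x^2) gives running coefficients 1,1,2,1,2,1,2,1,1,0,0,0,0 for degrees 0…12.
Finally multiplying by (1 + x^3 + x^6 + x^9), the product of all factors after the first has coefficients 1,1,2,2,3,3,4,4,4,4,4,4,3 for degrees 0…12.
[x^12] = 1·3 + 1·4 + 1·4 + 1·2 + 1·1 = 14.

14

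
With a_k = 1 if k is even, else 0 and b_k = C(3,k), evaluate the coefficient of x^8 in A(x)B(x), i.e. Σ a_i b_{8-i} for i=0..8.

4

The convolution is the x^8 coefficient of A(x)B(x).
Σ = 1·0 + 0·0 + 1·0 + 0·0 + 1·0 + 0·1 + 1·3 + 0·3 + 1·1 = 4.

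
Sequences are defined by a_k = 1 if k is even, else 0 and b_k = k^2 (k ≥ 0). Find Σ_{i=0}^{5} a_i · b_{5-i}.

35

The convolution is the t^5 coefficient of A(t)B(t).
Σ = 1·25 + 0·16 + 1·9 + 0·4 + 1·1 + 0·0 = 35.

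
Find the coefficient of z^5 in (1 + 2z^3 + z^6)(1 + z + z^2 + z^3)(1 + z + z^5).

(1 + 2z^3 + z^6) has coefficients 1,0,0,2,0,0 for degrees 0…5.
(1 + z + z^2 + z^3) has coefficients 1,1,1,1,0,0 for degrees 0…5.
Finally multiplying by (1 + z + z^5), the product of all factors after the first has coefficients 1,2,2,2,1,1 for degrees 0…5.
[z^5] = 1·1 + 2·2 = 5.

5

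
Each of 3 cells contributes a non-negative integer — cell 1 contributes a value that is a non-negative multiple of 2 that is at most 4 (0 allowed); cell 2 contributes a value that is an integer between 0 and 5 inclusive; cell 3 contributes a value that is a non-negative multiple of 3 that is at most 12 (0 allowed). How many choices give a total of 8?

The generating function for the choices is (1 + q² + q⁴)·(1 + q + q² + q³ + q⁴ + q⁵)·(1 + q³ + q⁶ + q⁹ + q¹²); the count is [q⁸].
(1 + q² + q⁴) has coefficients 1,0,1,0,1 for degrees 0…4.
(1 + q + q² + q³ + q⁴ + q⁵) has coefficients 1,1,1,1,1,1,0,0,0 for degrees 0…8.
Finally multiplying by (1 + q³ + q⁶ + q⁹ + q¹²), the product of all factors after the first has coefficients 1,1,1,2,2,2,2,2,2 for degrees 0…8.
[q⁸] = 1·2 + 1·2 + 1·2 = 6.

6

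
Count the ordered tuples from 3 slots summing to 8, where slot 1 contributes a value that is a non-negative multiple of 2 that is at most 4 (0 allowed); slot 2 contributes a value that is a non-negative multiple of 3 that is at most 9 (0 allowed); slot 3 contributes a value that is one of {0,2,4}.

The generating function for the choices is (1 + z^2 + z^4)·(1 + z^3 + z^6 + z^9)·(1 + z^2 + z^4); the count is [z^8].
(1 + z^2 + z^4) has coefficients 1,0,1,0,1 for degrees 0…4.
(1 + z^3 + z^6 + z^9) has coefficients 1,0,0,1,0,0,1,0,0 for degrees 0…8.
Finally multiplying by (1 + z^2 + z^4), the product of all factors after the first has coefficients 1,0,1,1,1,1,1,1,1 for degrees 0…8.
[z^8] = 1·1 + 1·1 + 1·1 = 3.

3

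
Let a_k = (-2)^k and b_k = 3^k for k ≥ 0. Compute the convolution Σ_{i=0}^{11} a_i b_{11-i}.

Write out a_i and b_{11-i} for i = 0,…,11 and sum the products.
Σ = 1·177147 − 2·59049 + 4·19683 − 8·6561 + 16·2187 − 32·729 + 64·243 − 128·81 + 256·27 − 512·9 + 1024·3 − 2048·1 = 105469.

105469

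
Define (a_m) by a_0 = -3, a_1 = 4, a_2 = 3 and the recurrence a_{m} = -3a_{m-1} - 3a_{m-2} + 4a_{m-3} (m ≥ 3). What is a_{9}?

7899

The ordinary generating function has denominator 1 + 3x + 3x^2 - 4x^3.
Iterating the recurrence: a_0,…,a_{9} = -3, 4, 3, -33, 106, -207, 171, 532, -2937, 7899.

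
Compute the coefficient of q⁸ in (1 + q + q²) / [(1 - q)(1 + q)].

The denominator gives the recurrence a_n = a_(n−2) for n ≥ 3; the numerator fixes a_0 = 1, a_1 = 1, a_2 = 2.
Iterating: 1, 1, 2, 1, 2, 1, 2, 1, 2, so a_8 = 2.

2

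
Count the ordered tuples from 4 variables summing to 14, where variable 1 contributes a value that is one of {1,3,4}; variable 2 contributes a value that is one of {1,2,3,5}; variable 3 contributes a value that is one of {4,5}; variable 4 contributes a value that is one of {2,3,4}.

11

The generating function for the choices is (y + y^3 + y^4)·(y + y^2 + y^3 + y^5)·(y^4 + y^5)·(y^2 + y^3 + y^4); the count is [y^14].
(y + y^3 + y^4) has coefficients 0,1,0,1,1 for degrees 0…4.
(y + y^2 + y^3 + y^5) has coefficients 0,1,1,1,0,1,0,0,0,0,0,0,0,0,0 for degrees 0…14.
Multiplying by (y^4 + y^5) gives running coefficients 0,0,0,0,0,1,2,2,1,1,1,0,0,0,0 for degrees 0…14.
Finally multiplying by (y^2 + y^3 + y^4), the product of all factors after the first has coefficients 0,0,0,0,0,0,0,1,3,5,5,4,3,2,1 for degrees 0…14.
[y^14] = 1·2 + 1·4 + 1·5 = 11.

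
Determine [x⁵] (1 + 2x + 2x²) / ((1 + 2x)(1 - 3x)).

269

The denominator gives the recurrence a_n = a_(n−1) + 6a_(n−2) for n ≥ 3; the numerator fixes a_0 = 1, a_1 = 3, a_2 = 11.
Iterating: 1, 3, 11, 29, 95, 269, so a_5 = 269.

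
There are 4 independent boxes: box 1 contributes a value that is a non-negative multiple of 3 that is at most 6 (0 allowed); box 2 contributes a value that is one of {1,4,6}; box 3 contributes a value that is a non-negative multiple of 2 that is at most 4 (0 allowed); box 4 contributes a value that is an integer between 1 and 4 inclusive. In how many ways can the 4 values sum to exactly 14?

8

The generating function for the choices is (1 + y^3 + y^6)·(y + y^4 + y^6)·(1 + y^2 + y^4)·(y + y^2 + y^3 + y^4); the count is [y^14].
(1 + y^3 + y^6) has coefficients 1,0,0,1,0,0,1 for degrees 0…6.
(y + y^4 + y^6) has coefficients 0,1,0,0,1,0,1,0,0,0,0,0,0,0,0 for degrees 0…14.
Multiplying by (1 + y^2 + y^4) gives running coefficients 0,1,0,1,1,1,2,0,2,0,1,0,0,0,0 for degrees 0…14.
Finally multiplying by (y + y^2 + y^3 + y^4), the product of all factors after the first has coefficients 0,0,1,1,2,3,3,5,4,5,4,3,3,1,1 for degrees 0…14.
[y^14] = 1·1 + 1·3 + 1·4 = 8.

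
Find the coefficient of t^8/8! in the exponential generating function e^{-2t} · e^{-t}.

6561

The EGF product rule gives c_8 = Σ_{k_1+k_2=8} C(8; k_1,k_2) · ∏ g_i(k_i), where e^{-2t} gives (-2)^k; e^{-t} gives (-1)^k.
g_1(k) for k = 0…8: 1, -2, 4, -8, 16, -32, 64, -128, 256.
g_2(k) for k = 0…8: 1, -1, 1, -1, 1, -1, 1, -1, 1.
c_8 = Σ_k C(8,k)·g_1(k)·g_2(8−k) = 1·1·1 + 8·(-2)·(-1) + 28·4·1 + 56·(-8)·(-1) + 70·16·1 + 56·(-32)·(-1) + 28·64·1 + 8·(-128)·(-1) + 1·256·1 = 1 + 16 + 112 + 448 + 1120 + 1792 + 1792 + 1024 + 256 = 6561.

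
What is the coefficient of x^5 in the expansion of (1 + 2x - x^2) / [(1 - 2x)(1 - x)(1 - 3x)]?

The denominator gives the recurrence a_n = 6a_(n−1) − 11a_(n−2) + 6a_(n−3) for n ≥ 3; the numerator fixes a_0 = 1, a_1 = 8, a_2 = 36.
Iterating: 1, 8, 36, 134, 456, 1478, so a_5 = 1478.

1478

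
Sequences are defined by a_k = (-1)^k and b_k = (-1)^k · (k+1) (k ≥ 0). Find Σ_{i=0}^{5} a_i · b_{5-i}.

-21

Write out a_i and b_{5-i} for i = 0,…,5 and sum the products.
Σ = 1·(-6) − 1·5 + 1·(-4) − 1·3 + 1·(-2) − 1·1 = -21.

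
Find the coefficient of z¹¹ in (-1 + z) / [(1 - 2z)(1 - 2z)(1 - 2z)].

-92160

The denominator gives the recurrence a_n = 6a_(n−1) − 12a_(n−2) + 8a_(n−3) for n ≥ 3; the numerator fixes a_0 = -1, a_1 = -5, a_2 = -18.
Iterating: -1, -5, -18, -56, -160, -432, -1120, -2816, -6912, -16640, -39424, -92160, so a_11 = -92160.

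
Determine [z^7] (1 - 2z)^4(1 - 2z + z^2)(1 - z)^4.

-952

(1 - 2z)^4 has coefficients 1,-8,24,-32,16 for degrees 0…4.
(1 - 2z + z^2) has coefficients 1,-2,1,0,0,0,0,0 for degrees 0…7.
Finally multiplying by (1 - z)^4, the product of all factors after the first has coefficients 1,-6,15,-20,15,-6,1,0 for degrees 0…7.
[z^7] = 1·0 − 8·1 + 24·(-6) − 32·15 + 16·(-20) = -952.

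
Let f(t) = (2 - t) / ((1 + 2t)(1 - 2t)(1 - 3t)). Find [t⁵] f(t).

665

The denominator gives the recurrence a_n = 3a_(n−1) + 4a_(n−2) − 12a_(n−3) for n ≥ 3; the numerator fixes a_0 = 2, a_1 = 5, a_2 = 23.
Iterating: 2, 5, 23, 65, 227, 665, so a_5 = 665.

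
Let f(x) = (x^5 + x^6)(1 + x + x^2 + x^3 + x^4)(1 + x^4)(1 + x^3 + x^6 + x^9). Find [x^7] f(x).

2

(x^5 + x^6) has coefficients 0,0,0,0,0,1,1 for degrees 0…6.
(1 + x + x^2 + x^3 + x^4) has coefficients 1,1,1,1,1,0,0,0 for degrees 0…7.
Multiplying by (1 + x^4) gives running coefficients 1,1,1,1,2,1,1,1 for degrees 0…7.
Finally multiplying by (1 + x^3 + x^6 + x^9), the product of all factors after the first has coefficients 1,1,1,2,3,2,3,4 for degrees 0…7.
[x^7] = 1·1 + 1·1 = 2.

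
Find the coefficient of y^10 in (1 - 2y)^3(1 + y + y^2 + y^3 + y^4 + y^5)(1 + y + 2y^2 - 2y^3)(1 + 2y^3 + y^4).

-23

(1 - 2y)^3 has coefficients 1,-6,12,-8 for degrees 0…3.
(1 + y + y^2 + y^3 + y^4 + y^5) has coefficients 1,1,1,1,1,1,0,0,0,0,0 for degrees 0…10.
Multiplying by (1 + y + 2y^2 - 2y^3) gives running coefficients 1,2,4,2,2,2,1,0,-2,0,0 for degrees 0…10.
Finally multiplying by (1 + 2y^3 + y^4), the product of all factors after the first has coefficients 1,2,4,4,7,12,9,6,4,4,1 for degrees 0…10.
[y^10] = 1·1 − 6·4 + 12·4 − 8·6 = -23.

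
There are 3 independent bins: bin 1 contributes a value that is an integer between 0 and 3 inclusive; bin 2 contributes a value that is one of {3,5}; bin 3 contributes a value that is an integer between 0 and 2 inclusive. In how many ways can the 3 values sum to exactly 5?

The generating function for the choices is (1 + x + x² + x³)·(x³ + x⁵)·(1 + x + x²); the count is [x⁵].
(1 + x + x² + x³) has coefficients 1,1,1,1 for degrees 0…3.
(x³ + x⁵) has coefficients 0,0,0,1,0,1 for degrees 0…5.
Finally multiplying by (1 + x + x²), the product of all factors after the first has coefficients 0,0,0,1,1,2 for degrees 0…5.
[x⁵] = 1·2 + 1·1 + 1·1 + 1·0 = 4.

4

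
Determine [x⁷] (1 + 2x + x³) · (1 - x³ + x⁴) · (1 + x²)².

5

(1 + 2x + x³) has coefficients 1,2,0,1 for degrees 0…3.
(1 - x³ + x⁴) has coefficients 1,0,0,-1,1,0,0,0 for degrees 0…7.
Finally multiplying by (1 + x²)², the product of all factors after the first has coefficients 1,0,2,-1,2,-2,2,-1 for degrees 0…7.
[x⁷] = 1·(-1) + 2·2 + 1·2 = 5.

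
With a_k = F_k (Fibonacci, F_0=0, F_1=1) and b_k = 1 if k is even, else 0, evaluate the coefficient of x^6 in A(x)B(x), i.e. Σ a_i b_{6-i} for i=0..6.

Write out a_i and b_{6-i} for i = 0,…,6 and sum the products.
Σ = 0·1 + 1·0 + 1·1 + 2·0 + 3·1 + 5·0 + 8·1 = 12.

12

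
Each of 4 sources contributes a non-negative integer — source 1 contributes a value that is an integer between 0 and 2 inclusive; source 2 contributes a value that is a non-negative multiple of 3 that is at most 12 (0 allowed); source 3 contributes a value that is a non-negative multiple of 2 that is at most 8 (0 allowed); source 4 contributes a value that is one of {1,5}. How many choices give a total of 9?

The generating function for the choices is (1 + q + q²)·(1 + q³ + q⁶ + q⁹ + q¹²)·(1 + q² + q⁴ + q⁶ + q⁸)·(q + q⁵); the count is [q⁹].
(1 + q + q²) has coefficients 1,1,1 for degrees 0…2.
(1 + q³ + q⁶ + q⁹ + q¹²) has coefficients 1,0,0,1,0,0,1,0,0,1 for degrees 0…9.
Multiplying by (1 + q² + q⁴ + q⁶ + q⁸) gives running coefficients 1,0,1,1,1,1,2,1,2,2 for degrees 0…9.
Finally multiplying by (q + q⁵), the product of all factors after the first has coefficients 0,1,0,1,1,2,1,3,2,3 for degrees 0…9.
[q⁹] = 1·3 + 1·2 + 1·3 = 8.

8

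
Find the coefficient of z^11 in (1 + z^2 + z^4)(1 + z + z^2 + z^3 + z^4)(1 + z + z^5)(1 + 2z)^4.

322

(1 + z^2 + z^4) has coefficients 1,0,1,0,1 for degrees 0…4.
(1 + z + z^2 + z^3 + z^4) has coefficients 1,1,1,1,1,0,0,0,0,0,0,0 for degrees 0…11.
Multiplying by (1 + z + z^5) gives running coefficients 1,2,2,2,2,2,1,1,1,1,0,0 for degrees 0…11.
Finally multiplying by (1 + 2z)^4, the product of all factors after the first has coefficients 1,10,42,98,146,162,161,153,129,97,80,72 for degrees 0…11.
[z^11] = 1·72 + 1·97 + 1·153 = 322.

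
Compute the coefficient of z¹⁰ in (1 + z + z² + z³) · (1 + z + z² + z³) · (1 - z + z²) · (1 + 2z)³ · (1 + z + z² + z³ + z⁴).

242

(1 + z + z² + z³) has coefficients 1,1,1,1 for degrees 0…3.
(1 + z + z² + z³) has coefficients 1,1,1,1,0,0,0,0,0,0,0 for degrees 0…10.
Multiplying by (1 - z + z²) gives running coefficients 1,0,1,1,0,1,0,0,0,0,0 for degrees 0…10.
Multiplying by (1 + 2z)³ gives running coefficients 1,6,13,15,18,21,14,12,8,0,0 for degrees 0…10.
Finally multiplying by (1 + z + z² + z³ + z⁴), the product of all factors after the first has coefficients 1,7,20,35,53,73,81,80,73,55,34 for degrees 0…10.
[z¹⁰] = 1·34 + 1·55 + 1·73 + 1·80 = 242.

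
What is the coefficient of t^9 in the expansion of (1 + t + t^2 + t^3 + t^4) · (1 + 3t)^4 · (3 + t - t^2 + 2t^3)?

(1 + t + t^2 + t^3 + t^4) has coefficients 1,1,1,1,1 for degrees 0…4.
(1 + 3t)^4 has coefficients 1,12,54,108,81,0,0,0,0,0 for degrees 0…9.
Finally multiplying by (3 + t - t^2 + 2t^3), the product of all factors after the first has coefficients 3,37,173,368,321,81,135,162,0,0 for degrees 0…9.
[t^9] = 1·0 + 1·0 + 1·162 + 1·135 + 1·81 = 378.

378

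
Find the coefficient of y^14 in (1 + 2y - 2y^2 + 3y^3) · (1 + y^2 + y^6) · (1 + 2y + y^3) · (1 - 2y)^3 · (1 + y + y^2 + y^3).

-33

(1 + 2y - 2y^2 + 3y^3) has coefficients 1,2,-2,3 for degrees 0…3.
(1 + y^2 + y^6) has coefficients 1,0,1,0,0,0,1,0,0,0,0,0,0,0,0 for degrees 0…14.
Multiplying by (1 + 2y + y^3) gives running coefficients 1,2,1,3,0,1,1,2,0,1,0,0,0,0,0 for degrees 0…14.
Multiplying by (1 - 2y)^3 gives running coefficients 1,-4,1,13,-22,29,-29,8,-8,17,-22,12,-8,0,0 for degrees 0…14.
Finally multiplying by (1 + y + y^2 + y^3), the product of all factors after the first has coefficients 1,-3,-2,11,-12,21,-9,-14,0,-12,-5,-1,-1,-18,4 for degrees 0…14.
[y^14] = 1·4 + 2·(-18) − 2·(-1) + 3·(-1) = -33.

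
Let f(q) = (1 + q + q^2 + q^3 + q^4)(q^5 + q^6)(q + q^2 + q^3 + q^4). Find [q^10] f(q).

8

(1 + q + q^2 + q^3 + q^4) has coefficients 1,1,1,1,1 for degrees 0…4.
(q^5 + q^6) has coefficients 0,0,0,0,0,1,1,0,0,0,0 for degrees 0…10.
Finally multiplying by (q + q^2 + q^3 + q^4), the product of all factors after the first has coefficients 0,0,0,0,0,0,1,2,2,2,1 for degrees 0…10.
[q^10] = 1·1 + 1·2 + 1·2 + 1·2 + 1·1 = 8.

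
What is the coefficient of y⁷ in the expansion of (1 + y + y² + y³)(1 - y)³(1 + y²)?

(1 + y + y² + y³) has coefficients 1,1,1,1 for degrees 0…3.
(1 - y)³ has coefficients 1,-3,3,-1,0,0,0,0 for degrees 0…7.
Finally multiplying by (1 + y²), the product of all factors after the first has coefficients 1,-3,4,-4,3,-1,0,0 for degrees 0…7.
[y⁷] = 1·0 + 1·0 + 1·(-1) + 1·3 = 2.

2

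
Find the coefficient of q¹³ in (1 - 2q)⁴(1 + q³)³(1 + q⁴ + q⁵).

-7

(1 - 2q)⁴ has coefficients 1,-8,24,-32,16 for degrees 0…4.
(1 + q³)³ has coefficients 1,0,0,3,0,0,3,0,0,1,0,0,0,0 for degrees 0…13.
Finally multiplying by (1 + q⁴ + q⁵), the product of all factors after the first has coefficients 1,0,0,3,1,1,3,3,3,1,3,3,0,1 for degrees 0…13.
[q¹³] = 1·1 − 8·0 + 24·3 − 32·3 + 16·1 = -7.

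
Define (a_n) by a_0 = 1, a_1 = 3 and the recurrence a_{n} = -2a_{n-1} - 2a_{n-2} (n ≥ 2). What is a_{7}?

-40

The ordinary generating function has denominator 1 + 2y + 2y^2.
Iterating the recurrence: a_0,…,a_{7} = 1, 3, -8, 10, -4, -12, 32, -40.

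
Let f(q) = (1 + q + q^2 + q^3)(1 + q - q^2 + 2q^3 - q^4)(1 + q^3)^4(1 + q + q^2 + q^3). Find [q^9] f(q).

66

(1 + q + q^2 + q^3) has coefficients 1,1,1,1 for degrees 0…3.
(1 + q - q^2 + 2q^3 - q^4) has coefficients 1,1,-1,2,-1,0,0,0,0,0 for degrees 0…9.
Multiplying by (1 + q^3)^4 gives running coefficients 1,1,-1,6,3,-4,14,2,-6,16 for degrees 0…9.
Finally multiplying by (1 + q + q^2 + q^3), the product of all factors after the first has coefficients 1,2,1,7,9,4,19,15,6,26 for degrees 0…9.
[q^9] = 1·26 + 1·6 + 1·15 + 1·19 = 66.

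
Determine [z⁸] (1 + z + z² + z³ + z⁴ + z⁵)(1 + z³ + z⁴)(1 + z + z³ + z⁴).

(1 + z + z² + z³ + z⁴ + z⁵) has coefficients 1,1,1,1,1,1 for degrees 0…5.
(1 + z³ + z⁴) has coefficients 1,0,0,1,1,0,0,0,0 for degrees 0…8.
Finally multiplying by (1 + z + z³ + z⁴), the product of all factors after the first has coefficients 1,1,0,2,3,1,1,2,1 for degrees 0…8.
[z⁸] = 1·1 + 1·2 + 1·1 + 1·1 + 1·3 + 1·2 = 10.

10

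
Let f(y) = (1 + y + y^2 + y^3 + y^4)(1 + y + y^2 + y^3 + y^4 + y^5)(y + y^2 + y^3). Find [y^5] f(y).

(1 + y + y^2 + y^3 + y^4) has coefficients 1,1,1,1,1 for degrees 0…4.
(1 + y + y^2 + y^3 + y^4 + y^5) has coefficients 1,1,1,1,1,1 for degrees 0…5.
Finally multiplying by (y + y^2 + y^3), the product of all factors after the first has coefficients 0,1,2,3,3,3 for degrees 0…5.
[y^5] = 1·3 + 1·3 + 1·3 + 1·2 + 1·1 = 12.

12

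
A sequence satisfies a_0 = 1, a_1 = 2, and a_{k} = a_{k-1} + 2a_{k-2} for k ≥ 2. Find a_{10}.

1024

The ordinary generating function has denominator 1 - t - 2t^2.
Iterating the recurrence: a_0,…,a_{10} = 1, 2, 4, 8, 16, 32, 64, 128, 256, 512, 1024.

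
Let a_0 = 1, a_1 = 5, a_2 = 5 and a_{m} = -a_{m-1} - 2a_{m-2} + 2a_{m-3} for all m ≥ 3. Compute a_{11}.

855

The ordinary generating function has denominator 1 + z + 2z^2 - 2z^3.
Iterating the recurrence: a_0,…,a_{11} = 1, 5, 5, -13, 13, 23, -75, 55, 141, -401, 229, 855.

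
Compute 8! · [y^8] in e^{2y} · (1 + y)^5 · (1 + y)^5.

49079936

The EGF product rule gives c_8 = Σ_{k_1+k_2+k_3=8} C(8; k_1,k_2,k_3) · ∏ g_i(k_i), where e^{2y} gives (2)^k; (1+y)^5 gives the falling factorial (5)_k; (1+y)^5 gives the falling factorial (5)_k.
g_1(k) for k = 0…8: 1, 2, 4, 8, 16, 32, 64, 128, 256.
g_2(k) for k = 0…8: 1, 5, 20, 60, 120, 120, 0, 0, 0.
g_3(k) for k = 0…8: 1, 5, 20, 60, 120, 120, 0, 0, 0.
First combine the last two factors: h(k) = Σ_j C(k,j)·g_2(j)·g_3(k−j) for k = 0…8: 1, 10, 90, 720, 5040, 30240, 151200, 604800, 1814400.
c_8 = Σ_k C(8,k)·g_1(k)·h(8−k) = 1·1·1814400 + 8·2·604800 + 28·4·151200 + 56·8·30240 + 70·16·5040 + 56·32·720 + 28·64·90 + 8·128·10 + 1·256·1 = 1814400 + 9676800 + 16934400 + 13547520 + 5644800 + 1290240 + 161280 + 10240 + 256 = 49079936.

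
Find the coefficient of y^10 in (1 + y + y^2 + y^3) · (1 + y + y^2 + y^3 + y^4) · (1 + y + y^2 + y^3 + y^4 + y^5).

6

(1 + y + y^2 + y^3) has coefficients 1,1,1,1 for degrees 0…3.
(1 + y + y^2 + y^3 + y^4) has coefficients 1,1,1,1,1,0,0,0,0,0,0 for degrees 0…10.
Finally multiplying by (1 + y + y^2 + y^3 + y^4 + y^5), the product of all factors after the first has coefficients 1,2,3,4,5,5,4,3,2,1,0 for degrees 0…10.
[y^10] = 1·0 + 1·1 + 1·2 + 1·3 = 6.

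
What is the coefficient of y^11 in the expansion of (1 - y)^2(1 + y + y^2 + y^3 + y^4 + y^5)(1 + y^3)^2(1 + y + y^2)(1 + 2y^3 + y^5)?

-2

(1 - y)^2 has coefficients 1,-2,1 for degrees 0…2.
(1 + y + y^2 + y^3 + y^4 + y^5) has coefficients 1,1,1,1,1,1,0,0,0,0,0,0 for degrees 0…11.
Multiplying by (1 + y^3)^2 gives running coefficients 1,1,1,3,3,3,3,3,3,1,1,1 for degrees 0…11.
Multiplying by (1 + y + y^2) gives running coefficients 1,2,3,5,7,9,9,9,9,7,5,3 for degrees 0…11.
Finally multiplying by (1 + 2y^3 + y^5), the product of all factors after the first has coefficients 1,2,3,7,11,16,21,26,32,32,32,30 for degrees 0…11.
[y^11] = 1·30 − 2·32 + 1·32 = -2.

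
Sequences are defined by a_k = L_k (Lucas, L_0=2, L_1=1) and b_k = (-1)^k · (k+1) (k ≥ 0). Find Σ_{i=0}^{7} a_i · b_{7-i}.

This is [x^7] in the product of the two ordinary generating functions.
Σ = 2·(-8) + 1·7 + 3·(-6) + 4·5 + 7·(-4) + 11·3 + 18·(-2) + 29·1 = -9.

-9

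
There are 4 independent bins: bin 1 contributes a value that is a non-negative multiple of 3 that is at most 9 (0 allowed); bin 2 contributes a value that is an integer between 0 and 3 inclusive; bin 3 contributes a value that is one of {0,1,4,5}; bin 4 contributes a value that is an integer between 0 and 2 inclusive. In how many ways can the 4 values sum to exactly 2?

The generating function for the choices is (1 + x³ + x⁶ + x⁹)·(1 + x + x² + x³)·(1 + x + x⁴ + x⁵)·(1 + x + x²); the count is [x²].
(1 + x³ + x⁶ + x⁹) has coefficients 1,0,0 for degrees 0…2.
(1 + x + x² + x³) has coefficients 1,1,1 for degrees 0…2.
Multiplying by (1 + x + x⁴ + x⁵) gives running coefficients 1,2,2 for degrees 0…2.
Finally multiplying by (1 + x + x²), the product of all factors after the first has coefficients 1,3,5 for degrees 0…2.
[x²] = 1·5 = 5.

5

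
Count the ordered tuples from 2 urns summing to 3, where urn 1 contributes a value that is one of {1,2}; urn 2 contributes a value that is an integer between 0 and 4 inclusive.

2

The generating function for the choices is (z + z²)·(1 + z + z² + z³ + z⁴); the count is [z³].
(z + z²) has coefficients 0,1,1 for degrees 0…2.
(1 + z + z² + z³ + z⁴) has coefficients 1,1,1,1 for degrees 0…3.
[z³] = 1·1 + 1·1 = 2.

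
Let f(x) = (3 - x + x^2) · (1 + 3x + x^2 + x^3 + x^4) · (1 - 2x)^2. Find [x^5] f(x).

8

(3 - x + x^2) has coefficients 3,-1,1 for degrees 0…2.
(1 + 3x + x^2 + x^3 + x^4) has coefficients 1,3,1,1,1,0 for degrees 0…5.
Finally multiplying by (1 - 2x)^2, the product of all factors after the first has coefficients 1,-1,-7,9,1,0 for degrees 0…5.
[x^5] = 3·0 − 1·1 + 1·9 = 8.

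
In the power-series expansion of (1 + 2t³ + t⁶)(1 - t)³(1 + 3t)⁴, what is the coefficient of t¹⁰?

-255

(1 + 2t³ + t⁶) has coefficients 1,0,0,2,0,0,1 for degrees 0…6.
(1 - t)³ has coefficients 1,-3,3,-1,0,0,0,0,0,0,0 for degrees 0…10.
Finally multiplying by (1 + 3t)⁴, the product of all factors after the first has coefficients 1,9,21,-19,-93,27,135,-81,0,0,0 for degrees 0…10.
[t¹⁰] = 1·0 + 2·(-81) + 1·(-93) = -255.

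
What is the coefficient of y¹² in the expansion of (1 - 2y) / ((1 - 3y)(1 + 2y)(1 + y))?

86269

The denominator gives the recurrence a_n = 7a_(n−2) + 6a_(n−3) for n ≥ 3; the numerator fixes a_0 = 1, a_1 = -2, a_2 = 7.
Iterating: 1, -2, 7, -8, 37, -14, 211, 124, 1393, 2134, 10495, 23296, 86269, so a_12 = 86269.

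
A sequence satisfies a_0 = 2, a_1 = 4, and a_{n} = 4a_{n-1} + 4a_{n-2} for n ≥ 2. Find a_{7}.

The ordinary generating function has denominator 1 - 4q - 4q^2.
Iterating the recurrence: a_0,…,a_{7} = 2, 4, 24, 112, 544, 2624, 12672, 61184.

61184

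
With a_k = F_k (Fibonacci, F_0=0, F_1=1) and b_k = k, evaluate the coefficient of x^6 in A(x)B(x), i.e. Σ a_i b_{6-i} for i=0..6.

26

The convolution is the t^6 coefficient of A(t)B(t).
Σ = 0·6 + 1·5 + 1·4 + 2·3 + 3·2 + 5·1 + 8·0 = 26.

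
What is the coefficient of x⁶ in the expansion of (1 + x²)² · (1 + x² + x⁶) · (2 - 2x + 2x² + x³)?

(1 + x²)² has coefficients 1,0,2,0,1 for degrees 0…4.
(1 + x² + x⁶) has coefficients 1,0,1,0,0,0,1 for degrees 0…6.
Finally multiplying by (2 - 2x + 2x² + x³), the product of all factors after the first has coefficients 2,-2,4,-1,2,1,2 for degrees 0…6.
[x⁶] = 1·2 + 2·2 + 1·4 = 10.

10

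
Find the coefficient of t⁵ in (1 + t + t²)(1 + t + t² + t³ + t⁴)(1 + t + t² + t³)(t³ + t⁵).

7

(1 + t + t²) has coefficients 1,1,1 for degrees 0…2.
(1 + t + t² + t³ + t⁴) has coefficients 1,1,1,1,1,0 for degrees 0…5.
Multiplying by (1 + t + t² + t³) gives running coefficients 1,2,3,4,4,3 for degrees 0…5.
Finally multiplying by (t³ + t⁵), the product of all factors after the first has coefficients 0,0,0,1,2,4 for degrees 0…5.
[t⁵] = 1·4 + 1·2 + 1·1 = 7.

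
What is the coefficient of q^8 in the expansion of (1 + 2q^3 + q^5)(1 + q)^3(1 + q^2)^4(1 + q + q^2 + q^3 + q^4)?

243

(1 + 2q^3 + q^5) has coefficients 1,0,0,2,0,1 for degrees 0…5.
(1 + q)^3 has coefficients 1,3,3,1,0,0,0,0,0 for degrees 0…8.
Multiplying by (1 + q^2)^4 gives running coefficients 1,3,7,13,18,22,22,18,13 for degrees 0…8.
Finally multiplying by (1 + q + q^2 + q^3 + q^4), the product of all factors after the first has coefficients 1,4,11,24,42,63,82,93,93 for degrees 0…8.
[q^8] = 1·93 + 2·63 + 1·24 = 243.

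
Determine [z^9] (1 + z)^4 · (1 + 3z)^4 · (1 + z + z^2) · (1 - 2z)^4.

(1 + z)^4 has coefficients 1,4,6,4,1 for degrees 0…4.
(1 + 3z)^4 has coefficients 1,12,54,108,81,0,0,0,0,0 for degrees 0…9.
Multiplying by (1 + z + z^2) gives running coefficients 1,13,67,174,243,189,81,0,0,0 for degrees 0…9.
Finally multiplying by (1 - 2z)^4, the product of all factors after the first has coefficients 1,5,-13,-82,59,485,-95,-1104,-216,432 for degrees 0…9.
[z^9] = 1·432 + 4·(-216) + 6·(-1104) + 4·(-95) + 1·485 = -6951.

-6951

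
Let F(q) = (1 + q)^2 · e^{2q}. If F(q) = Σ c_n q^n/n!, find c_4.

128

The EGF product rule gives c_4 = Σ_{k_1+k_2=4} C(4; k_1,k_2) · ∏ g_i(k_i), where (1+q)^2 gives the falling factorial (2)_k; e^{2q} gives (2)^k.
g_1(k) for k = 0…4: 1, 2, 2, 0, 0.
g_2(k) for k = 0…4: 1, 2, 4, 8, 16.
c_4 = Σ_k C(4,k)·g_1(k)·g_2(4−k) = 1·1·16 + 4·2·8 + 6·2·4 = 16 + 64 + 48 = 128.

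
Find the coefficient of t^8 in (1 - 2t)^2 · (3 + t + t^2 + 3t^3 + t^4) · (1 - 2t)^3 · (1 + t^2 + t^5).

(1 - 2t)^2 has coefficients 1,-4,4 for degrees 0…2.
(3 + t + t^2 + 3t^3 + t^4) has coefficients 3,1,1,3,1,0,0,0,0 for degrees 0…8.
Multiplying by (1 - 2t)^3 gives running coefficients 3,-17,31,-15,-13,22,-12,-8,0 for degrees 0…8.
Finally multiplying by (1 + t^2 + t^5), the product of all factors after the first has coefficients 3,-17,34,-32,18,10,-42,45,-27 for degrees 0…8.
[t^8] = 1·(-27) − 4·45 + 4·(-42) = -375.

-375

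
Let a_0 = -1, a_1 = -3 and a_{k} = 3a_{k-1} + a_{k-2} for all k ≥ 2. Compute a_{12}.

The ordinary generating function has denominator 1 - 3z - z^2.
Iterating the recurrence: a_0,…,a_{12} = -1, -3, -10, -33, -109, -360, -1189, -3927, -12970, -42837, -141481, -467280, -1543321.

-1543321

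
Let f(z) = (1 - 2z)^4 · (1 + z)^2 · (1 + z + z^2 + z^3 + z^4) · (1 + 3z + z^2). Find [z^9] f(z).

-8

(1 - 2z)^4 has coefficients 1,-8,24,-32,16 for degrees 0…4.
(1 + z)^2 has coefficients 1,2,1,0,0,0,0,0,0,0 for degrees 0…9.
Multiplying by (1 + z + z^2 + z^3 + z^4) gives running coefficients 1,3,4,4,4,3,1,0,0,0 for degrees 0…9.
Finally multiplying by (1 + 3z + z^2), the product of all factors after the first has coefficients 1,6,14,19,20,19,14,6,1,0 for degrees 0…9.
[z^9] = 1·0 − 8·1 + 24·6 − 32·14 + 16·19 = -8.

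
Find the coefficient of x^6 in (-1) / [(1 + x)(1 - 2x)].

The denominator gives the recurrence a_n = a_(n−1) + 2a_(n−2) for n ≥ 2; the numerator fixes a_0 = -1, a_1 = -1.
Iterating: -1, -1, -3, -5, -11, -21, -43, so a_6 = -43.

-43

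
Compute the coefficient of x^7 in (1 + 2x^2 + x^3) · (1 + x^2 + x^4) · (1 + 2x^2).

3

(1 + 2x^2 + x^3) has coefficients 1,0,2,1 for degrees 0…3.
(1 + x^2 + x^4) has coefficients 1,0,1,0,1,0,0,0 for degrees 0…7.
Finally multiplying by (1 + 2x^2), the product of all factors after the first has coefficients 1,0,3,0,3,0,2,0 for degrees 0…7.
[x^7] = 1·0 + 2·0 + 1·3 = 3.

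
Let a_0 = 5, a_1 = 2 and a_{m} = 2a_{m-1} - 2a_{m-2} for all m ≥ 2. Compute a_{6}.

24

The ordinary generating function has denominator 1 - 2x + 2x^2.
Iterating the recurrence: a_0,…,a_{6} = 5, 2, -6, -16, -20, -8, 24.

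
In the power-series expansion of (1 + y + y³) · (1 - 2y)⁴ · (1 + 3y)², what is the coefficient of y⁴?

78

(1 + y + y³) has coefficients 1,1,0,1 for degrees 0…3.
(1 - 2y)⁴ has coefficients 1,-8,24,-32,16 for degrees 0…4.
Finally multiplying by (1 + 3y)², the product of all factors after the first has coefficients 1,-2,-15,40,40 for degrees 0…4.
[y⁴] = 1·40 + 1·40 + 1·(-2) = 78.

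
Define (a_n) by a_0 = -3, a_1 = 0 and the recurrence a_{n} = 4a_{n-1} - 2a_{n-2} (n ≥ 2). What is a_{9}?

39168

The ordinary generating function has denominator 1 - 4y + 2y^2.
Iterating the recurrence: a_0,…,a_{9} = -3, 0, 6, 24, 84, 288, 984, 3360, 11472, 39168.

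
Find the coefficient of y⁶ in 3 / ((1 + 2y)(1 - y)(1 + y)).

Partial fractions give a closed form: a_n = (4)·(-2)^n + (1/2)·1^n + (-3/2)·(-1)^n.
At n = 6: a_6 = 255.

255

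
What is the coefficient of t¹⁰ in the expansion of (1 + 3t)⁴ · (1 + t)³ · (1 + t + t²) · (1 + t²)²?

(1 + 3t)⁴ has coefficients 1,12,54,108,81 for degrees 0…4.
(1 + t)³ has coefficients 1,3,3,1,0,0,0,0,0,0,0 for degrees 0…10.
Multiplying by (1 + t + t²) gives running coefficients 1,4,7,7,4,1,0,0,0,0,0 for degrees 0…10.
Finally multiplying by (1 + t²)², the product of all factors after the first has coefficients 1,4,9,15,19,19,15,9,4,1,0 for degrees 0…10.
[t¹⁰] = 1·0 + 12·1 + 54·4 + 108·9 + 81·15 = 2415.

2415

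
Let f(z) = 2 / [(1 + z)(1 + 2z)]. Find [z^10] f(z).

The denominator gives the recurrence a_n = −3a_(n−1) − 2a_(n−2) for n ≥ 2; the numerator fixes a_0 = 2, a_1 = -6.
Iterating: 2, -6, 14, -30, 62, -126, 254, -510, 1022, -2046, 4094, so a_10 = 4094.

4094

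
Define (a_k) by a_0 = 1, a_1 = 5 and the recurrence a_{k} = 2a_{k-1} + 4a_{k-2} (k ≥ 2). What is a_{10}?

The ordinary generating function has denominator 1 - 2y - 4y^2.
Iterating the recurrence: a_0,…,a_{10} = 1, 5, 14, 48, 152, 496, 1600, 5184, 16768, 54272, 175616.

175616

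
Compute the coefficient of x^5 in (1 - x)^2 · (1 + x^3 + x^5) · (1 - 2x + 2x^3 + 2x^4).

4

(1 - x)^2 has coefficients 1,-2,1 for degrees 0…2.
(1 + x^3 + x^5) has coefficients 1,0,0,1,0,1 for degrees 0…5.
Finally multiplying by (1 - 2x + 2x^3 + 2x^4), the product of all factors after the first has coefficients 1,-2,0,3,0,1 for degrees 0…5.
[x^5] = 1·1 − 2·0 + 1·3 = 4.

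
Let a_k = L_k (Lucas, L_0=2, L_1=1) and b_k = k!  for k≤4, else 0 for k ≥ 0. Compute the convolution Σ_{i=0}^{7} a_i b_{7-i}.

The convolution is the x^7 coefficient of A(x)B(x).
Σ = 2·0 + 1·0 + 3·0 + 4·24 + 7·6 + 11·2 + 18·1 + 29·1 = 207.

207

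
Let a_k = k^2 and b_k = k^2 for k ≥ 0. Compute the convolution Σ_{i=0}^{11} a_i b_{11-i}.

Write out a_i and b_{11-i} for i = 0,…,11 and sum the products.
Σ = 0·121 + 1·100 + 4·81 + 9·64 + 16·49 + 25·36 + 36·25 + 49·16 + 64·9 + 81·4 + 100·1 + 121·0 = 5368.

5368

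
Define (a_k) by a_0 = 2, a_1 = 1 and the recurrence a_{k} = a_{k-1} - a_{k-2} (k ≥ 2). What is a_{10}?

-1

The ordinary generating function has denominator 1 - z + z^2.
Iterating the recurrence: a_0,…,a_{10} = 2, 1, -1, -2, -1, 1, 2, 1, -1, -2, -1.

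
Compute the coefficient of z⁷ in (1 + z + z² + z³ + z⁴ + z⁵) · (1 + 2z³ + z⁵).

3

(1 + z + z² + z³ + z⁴ + z⁵) has coefficients 1,1,1,1,1,1 for degrees 0…5.
(1 + 2z³ + z⁵) has coefficients 1,0,0,2,0,1,0,0 for degrees 0…7.
[z⁷] = 1·0 + 1·0 + 1·1 + 1·0 + 1·2 + 1·0 = 3.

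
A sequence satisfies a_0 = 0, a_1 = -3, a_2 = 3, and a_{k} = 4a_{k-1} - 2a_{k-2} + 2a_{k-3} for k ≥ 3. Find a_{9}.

The ordinary generating function has denominator 1 - 4q + 2q^2 - 2q^3.
Iterating the recurrence: a_0,…,a_{9} = 0, -3, 3, 18, 60, 210, 756, 2724, 9804, 35280.

35280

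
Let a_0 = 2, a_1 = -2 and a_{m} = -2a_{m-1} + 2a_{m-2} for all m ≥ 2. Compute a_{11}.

-63296

The ordinary generating function has denominator 1 + 2t - 2t^2.
Iterating the recurrence: a_0,…,a_{11} = 2, -2, 8, -20, 56, -152, 416, -1136, 3104, -8480, 23168, -63296.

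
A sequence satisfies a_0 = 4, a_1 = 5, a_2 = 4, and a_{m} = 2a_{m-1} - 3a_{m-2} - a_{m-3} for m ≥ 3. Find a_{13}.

The ordinary generating function has denominator 1 - 2y + 3y^2 + y^3.
Iterating the recurrence: a_0,…,a_{13} = 4, 5, 4, -11, -39, -49, 30, 246, 451, 134, -1331, -3515, -3171, 5534.

5534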